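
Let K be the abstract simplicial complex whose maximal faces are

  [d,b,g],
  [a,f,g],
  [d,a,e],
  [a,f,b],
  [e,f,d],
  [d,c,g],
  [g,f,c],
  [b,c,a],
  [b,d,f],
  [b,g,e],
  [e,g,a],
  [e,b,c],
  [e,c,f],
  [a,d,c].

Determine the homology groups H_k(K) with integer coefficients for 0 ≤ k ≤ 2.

Fix the vertex order a < b < c < d < e < f < g and write every simplex with vertices in increasing order. Then dim K = 2 and the simplices of K are:

  0-simplices (7): a, b, c, d, e, f, g
  1-simplices (21): ab, ac, ad, ae, af, ag, bc, bd, be, bf, bg, cd, ce, cf, cg, de, df, dg, ef, eg, fg
  2-simplices (14): abc, abf, acd, ade, aeg, afg, bce, bdf, bdg, beg, cdg, cef, cfg, def

so the chain groups are C_0 ≅ Z^7, C_1 ≅ Z^21, C_2 ≅ Z^14.

The boundary map ∂_1: C_1 → C_0 is given by ∂[p,q] = [q] − [p].
As a 7×21 matrix over Z this has rank 6, with invariant factors (1,1,1,1,1,1).

The boundary map ∂_2: C_2 → C_1 maps a triangle to the signed sum of its edges. For instance
  ∂bce = ce − be + bc,
  ∂acd = cd − ad + ac.
This gives a 21×14 integer matrix of rank 13; reducing to Smith normal form yields diagonal entries (1,1,1,1,1,1,1,1,1,1,1,1,1).

Reading off H_k = ker ∂_k / im ∂_{k+1}:

  H_0: rank C_0 − rank ∂_1 = 7 − 6 = 1, and the invariant factors of ∂_1 are all 1, so H_0 ≅ Z.
  H_1: rank ker ∂_1 − rank ∂_2 = (21 − 6) − 13 = 2, and the invariant factors of ∂_2 are all 1, so H_1 ≅ Z^2.
  H_2: rank ker ∂_2 − rank ∂_3 = (14 − 13) − 0 = 1, and there is no ∂_3, so H_2 ≅ Z.

(K is a triangulation of the torus T^2.)

H_0 = Z,  H_1 = Z^2,  H_2 = Z.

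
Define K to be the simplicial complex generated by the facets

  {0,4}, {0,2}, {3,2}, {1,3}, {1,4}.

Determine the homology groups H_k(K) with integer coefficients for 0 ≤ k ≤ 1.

Fix the vertex order 0 < 1 < 2 < 3 < 4 and write every simplex with vertices in increasing order. Then dim K = 1 and the simplices of K are:

  0-simplices (5): [0], [1], [2], [3], [4]
  1-simplices (5): [0,2], [0,4], [1,3], [1,4], [2,3]

Hence C_0 ≅ Z^5, C_1 ≅ Z^5.

The boundary map ∂_1: C_1 → C_0 maps an edge to its endpoints' difference, ∂[p,q] = q − p.
The 5×5 boundary matrix has rank 4 and Smith normal form diag(1,1,1,1).

From H_k ≅ ker(∂_k) / im(∂_{k+1}) we obtain:

  H_0: rank C_0 − rank ∂_1 = 5 − 4 = 1, and the invariant factors of ∂_1 are all 1, so H_0 = Z.
  H_1: rank ker ∂_1 − rank ∂_2 = (5 − 4) − 0 = 1, and there is no ∂_2, so H_1 = Z.

H_0 ≅ Z,  H_1 ≅ Z.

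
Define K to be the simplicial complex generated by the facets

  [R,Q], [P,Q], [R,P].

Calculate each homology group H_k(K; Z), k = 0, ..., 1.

H_0 ≅ Z,  H_1 ≅ Z.

Order the vertices as P < Q < R. Listing each simplex with vertices in this order, K has dimension 1 with simplices:

  0-simplices (3): P, Q, R
  1-simplices (3): PQ, PR, QR

so the chain groups are C_0 ≅ Z^3, C_1 ≅ Z^3.

∂_1: C_1 → C_0 sends each edge [p,q] (with p < q) to q − p. For instance
  ∂QR = R − Q.
The 3×3 boundary matrix has rank 2 and Smith normal form diag(1,1).

Now H_k = ker ∂_k / im ∂_{k+1}, so:

  H_0: rank C_0 − rank ∂_1 = 3 − 2 = 1, and the invariant factors of ∂_1 are all 1, so H_0 ≅ Z.
  H_1: rank ker ∂_1 − rank ∂_2 = (3 − 2) − 0 = 1, and there is no ∂_2, so H_1 ≅ Z.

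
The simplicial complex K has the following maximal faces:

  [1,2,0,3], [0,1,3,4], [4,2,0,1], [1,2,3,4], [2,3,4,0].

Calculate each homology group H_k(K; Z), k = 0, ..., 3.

H_0 = Z,  H_1 = 0,  H_2 = 0,  H_3 = Z.

We work with the vertex ordering 0 < 1 < 2 < 3 < 4. The simplices of K, each written with vertices in increasing order, are:

  0-simplices (5): [0], [1], [2], [3], [4]
  1-simplices (10): [0,1], [0,2], [0,3], [0,4], [1,2], [1,3], [1,4], [2,3], [2,4], [3,4]
  2-simplices (10): [0,1,2], [0,1,3], [0,1,4], [0,2,3], [0,2,4], [0,3,4], [1,2,3], [1,2,4], [1,3,4], [2,3,4]
  3-simplices (5): [0,1,2,3], [0,1,2,4], [0,1,3,4], [0,2,3,4], [1,2,3,4]

giving chain groups C_0 ≅ Z^5, C_1 ≅ Z^10, C_2 ≅ Z^10, C_3 ≅ Z^5.

Boundary ∂_1: C_1 → C_0 maps an edge to its endpoints' difference, ∂[p,q] = q − p. For instance
  ∂[2,4] = [4] − [2].
The resulting 5×10 matrix has rank 4, and its Smith normal form has invariant factors (1,1,1,1).

The boundary map ∂_2: C_2 → C_1 maps a triangle to the signed sum of its edges. For instance
  ∂[0,2,4] = [2,4] − [0,4] + [0,2],
  ∂[0,1,4] = [1,4] − [0,4] + [0,1].
This gives a 10×10 integer matrix of rank 6; reducing to Smith normal form yields diagonal entries (1,1,1,1,1,1).

The boundary map ∂_3: C_3 → C_2 sends each 3-simplex σ to the alternating sum Σ_i (−1)^i (σ with its i-th vertex removed). For instance
  ∂[0,1,2,3] = [1,2,3] − [0,2,3] + [0,1,3] − [0,1,2],
  ∂[0,1,3,4] = [1,3,4] − [0,3,4] + [0,1,4] − [0,1,3].
The 10×5 boundary matrix has rank 4 and Smith normal form diag(1,1,1,1).

From H_k ≅ ker(∂_k) / im(∂_{k+1}) we obtain:

  H_0: rank C_0 − rank ∂_1 = 5 − 4 = 1, and the invariant factors of ∂_1 are all 1, so H_0 = Z.
  H_1: rank ker ∂_1 − rank ∂_2 = (10 − 4) − 6 = 0, and the invariant factors of ∂_2 are all 1, so H_1 = 0.
  H_2: rank ker ∂_2 − rank ∂_3 = (10 − 6) − 4 = 0, and the invariant factors of ∂_3 are all 1, so H_2 = 0.
  H_3: rank ker ∂_3 − rank ∂_4 = (5 − 4) − 0 = 1, and there is no ∂_4, so H_3 = Z.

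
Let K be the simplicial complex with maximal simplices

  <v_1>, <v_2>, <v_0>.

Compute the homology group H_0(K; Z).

K has 3 vertices.
rank ∂_0 = 0, rank ∂_1 = 0 ⇒ b_0 = 3 − 0 − 0 = 3. So H_0 = Z^3.

H_0 = Z^3.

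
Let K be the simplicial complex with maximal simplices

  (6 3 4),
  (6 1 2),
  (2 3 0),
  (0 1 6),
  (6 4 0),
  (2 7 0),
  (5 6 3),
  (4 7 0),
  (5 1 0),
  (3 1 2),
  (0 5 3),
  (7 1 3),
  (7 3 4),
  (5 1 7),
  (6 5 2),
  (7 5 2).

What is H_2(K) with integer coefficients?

We work with the vertex ordering 0 < 1 < 2 < 3 < 4 < 5 < 6 < 7. The simplices of K, each written with vertices in increasing order, are:

  0-simplices (8): [0], [1], [2], [3], [4], [5], [6], [7]
  1-simplices (24): (24 of them)
  2-simplices (16): [0,1,5], [0,1,6], [0,2,3], [0,2,7], [0,3,5], [0,4,6], [0,4,7], [1,2,3], [1,2,6], [1,3,7], [1,5,7], [2,5,6], [2,5,7], [3,4,6], [3,4,7], [3,5,6]

so the chain groups are C_0 ≅ Z^8, C_1 ≅ Z^24, C_2 ≅ Z^16.

Boundary ∂_1: C_1 → C_0 sends each edge [p,q] (with p < q) to q − p. For instance
  ∂[0,2] = [2] − [0].
This gives a 8×24 integer matrix of rank 7; reducing to Smith normal form yields diagonal entries (1,1,1,1,1,1,1).

∂_2: C_2 → C_1 acts by ∂[p,q,r] = [q,r] − [p,r] + [p,q]. For instance
  ∂[2,5,6] = [5,6] − [2,6] + [2,5],
  ∂[0,3,5] = [3,5] − [0,5] + [0,3].
As a 24×16 matrix over Z this has rank 15, with invariant factors (1,1,1,1,1,1,1,1,1,1,1,1,1,1,1).

From H_k ≅ ker(∂_k) / im(∂_{k+1}) we obtain:

  H_2: rank ker ∂_2 − rank ∂_3 = (16 − 15) − 0 = 1, and there is no ∂_3, so H_2 ≅ Z.

H_2 ≅ Z.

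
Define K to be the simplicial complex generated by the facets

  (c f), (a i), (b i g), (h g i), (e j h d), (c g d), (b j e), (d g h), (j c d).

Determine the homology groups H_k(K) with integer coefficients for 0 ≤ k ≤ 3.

Order the vertices as a < b < c < d < e < f < g < h < i < j. Listing each simplex with vertices in this order, K has dimension 3 with simplices:

  0-simplices (10): a, b, c, d, e, f, g, h, i, j
  1-simplices (19): ai, be, bg, bi, bj, cd, cf, cg, cj, de, dg, dh, dj, eh, ej, gh, gi, hi, hj
  2-simplices (10): bej, bgi, cdg, cdj, deh, dej, dgh, dhj, ehj, ghi
  3-simplices (1): dehj

giving chain groups C_0 ≅ Z^10, C_1 ≅ Z^19, C_2 ≅ Z^10, C_3 ≅ Z^1.

∂_1: C_1 → C_0 sends each edge [p,q] (with p < q) to q − p. For instance
  ∂ej = j − e.
The resulting 10×19 matrix has rank 9, and its Smith normal form has invariant factors (1,1,1,1,1,1,1,1,1).

The boundary map ∂_2: C_2 → C_1 maps a triangle to the signed sum of its edges. For instance
  ∂dhj = hj − dj + dh,
  ∂bej = ej − bj + be.
The 19×10 boundary matrix has rank 9 and Smith normal form diag(1,1,1,1,1,1,1,1,1).

∂_3: C_3 → C_2 sends each 3-simplex σ to the alternating sum Σ_i (−1)^i (σ with its i-th vertex removed). For instance
  ∂dehj = ehj − dhj + dej − deh.
The resulting 10×1 matrix has rank 1, and its Smith normal form has invariant factors (1).

From H_k ≅ ker(∂_k) / im(∂_{k+1}) we obtain:

  H_0: rank C_0 − rank ∂_1 = 10 − 9 = 1, and the invariant factors of ∂_1 are all 1, so H_0 ≅ Z.
  H_1: rank ker ∂_1 − rank ∂_2 = (19 − 9) − 9 = 1, and the invariant factors of ∂_2 are all 1, so H_1 ≅ Z.
  H_2: rank ker ∂_2 − rank ∂_3 = (10 − 9) − 1 = 0, and the invariant factors of ∂_3 are all 1, so H_2 ≅ 0.
  H_3: rank ker ∂_3 − rank ∂_4 = (1 − 1) − 0 = 0, and there is no ∂_4, so H_3 ≅ 0.

H_0 = Z,  H_1 = Z,  H_2 = 0,  H_3 = 0.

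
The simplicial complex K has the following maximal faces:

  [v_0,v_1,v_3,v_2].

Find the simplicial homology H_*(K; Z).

H_0 = Z,  H_1 = 0,  H_2 = 0,  H_3 = 0.

K has 4 vertices, 6 edges, 4 triangles, 1 3-simplex.
rank ∂_0 = 0, rank ∂_1 = 3 ⇒ b_0 = 4 − 0 − 3 = 1; all invariant factors of ∂_1 are 1 so no torsion. So H_0 ≅ Z.
rank ∂_1 = 3, rank ∂_2 = 3 ⇒ b_1 = 6 − 3 − 3 = 0; all invariant factors of ∂_2 are 1 so no torsion. So H_1 ≅ 0.
rank ∂_2 = 3, rank ∂_3 = 1 ⇒ b_2 = 4 − 3 − 1 = 0; all invariant factors of ∂_3 are 1 so no torsion. So H_2 ≅ 0.
rank ∂_3 = 1, rank ∂_4 = 0 ⇒ b_3 = 1 − 1 − 0 = 0. So H_3 ≅ 0.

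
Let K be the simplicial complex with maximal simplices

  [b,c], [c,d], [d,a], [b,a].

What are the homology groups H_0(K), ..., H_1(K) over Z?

Order the vertices as a < b < c < d. Listing each simplex with vertices in this order, K has dimension 1 with simplices:

  0-simplices (4): a, b, c, d
  1-simplices (4): ab, ad, bc, cd

Hence C_0 ≅ Z^4, C_1 ≅ Z^4.

The boundary map ∂_1: C_1 → C_0 maps an edge to its endpoints' difference, ∂[p,q] = q − p. For instance
  ∂ab = b − a.
The 4×4 boundary matrix has rank 3 and Smith normal form diag(1,1,1).

From H_k ≅ ker(∂_k) / im(∂_{k+1}) we obtain:

  H_0: rank C_0 − rank ∂_1 = 4 − 3 = 1, and the invariant factors of ∂_1 are all 1, so H_0 = Z.
  H_1: rank ker ∂_1 − rank ∂_2 = (4 − 3) − 0 = 1, and there is no ∂_2, so H_1 = Z.

As a check, the Euler characteristic is 4 − 4 = 0, which agrees with 1 − 1 = 0.
(K is a triangulation of the circle S^1.)

H_0 = Z,  H_1 = Z.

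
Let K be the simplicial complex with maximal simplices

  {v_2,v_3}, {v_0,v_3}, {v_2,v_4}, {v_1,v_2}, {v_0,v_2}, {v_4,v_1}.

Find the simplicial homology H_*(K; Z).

Fix the vertex order v_0 < v_1 < v_2 < v_3 < v_4 and write every simplex with vertices in increasing order. Then dim K = 1 and the simplices of K are:

  0-simplices (5): [v_0], [v_1], [v_2], [v_3], [v_4]
  1-simplices (6): [v_0,v_2], [v_0,v_3], [v_1,v_2], [v_1,v_4], [v_2,v_3], [v_2,v_4]

so the chain groups are C_0 ≅ Z^5, C_1 ≅ Z^6.

∂_1: C_1 → C_0 maps an edge to its endpoints' difference, ∂[p,q] = q − p.
The resulting 5×6 matrix has rank 4, and its Smith normal form has invariant factors (1,1,1,1).

Reading off H_k = ker ∂_k / im ∂_{k+1}:

  H_0: rank C_0 − rank ∂_1 = 5 − 4 = 1, and the invariant factors of ∂_1 are all 1, so H_0 ≅ Z.
  H_1: rank ker ∂_1 − rank ∂_2 = (6 − 4) − 0 = 2, and there is no ∂_2, so H_1 ≅ Z^2.

As a check, the Euler characteristic is 5 − 6 = -1, which agrees with 1 − 2 = -1.

H_0 ≅ Z,  H_1 ≅ Z^2.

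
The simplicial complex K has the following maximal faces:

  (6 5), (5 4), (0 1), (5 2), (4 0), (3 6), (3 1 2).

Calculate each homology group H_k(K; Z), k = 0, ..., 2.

We work with the vertex ordering 0 < 1 < 2 < 3 < 4 < 5 < 6. The simplices of K, each written with vertices in increasing order, are:

  0-simplices (7): [0], [1], [2], [3], [4], [5], [6]
  1-simplices (9): [0,1], [0,4], [1,2], [1,3], [2,3], [2,5], [3,6], [4,5], [5,6]
  2-simplices (1): [1,2,3]

giving chain groups C_0 ≅ Z^7, C_1 ≅ Z^9, C_2 ≅ Z^1.

Boundary ∂_1: C_1 → C_0 sends each edge [p,q] (with p < q) to q − p. For instance
  ∂[1,2] = [2] − [1].
As a 7×9 matrix over Z this has rank 6, with invariant factors (1,1,1,1,1,1).

∂_2: C_2 → C_1 maps a triangle to the signed sum of its edges. For instance
  ∂[1,2,3] = [2,3] − [1,3] + [1,2].
The 9×1 boundary matrix has rank 1 and Smith normal form diag(1).

Computing H_k = (kernel of ∂_k) / (image of ∂_{k+1}):

  H_0: rank C_0 − rank ∂_1 = 7 − 6 = 1, and the invariant factors of ∂_1 are all 1, so H_0 = Z.
  H_1: rank ker ∂_1 − rank ∂_2 = (9 − 6) − 1 = 2, and the invariant factors of ∂_2 are all 1, so H_1 = Z^2.
  H_2: rank ker ∂_2 − rank ∂_3 = (1 − 1) − 0 = 0, and there is no ∂_3, so H_2 = 0.

As a check, the Euler characteristic is 7 − 9 + 1 = -1, which agrees with 1 − 2 + 0 = -1.

H_0 = Z,  H_1 = Z^2,  H_2 = 0.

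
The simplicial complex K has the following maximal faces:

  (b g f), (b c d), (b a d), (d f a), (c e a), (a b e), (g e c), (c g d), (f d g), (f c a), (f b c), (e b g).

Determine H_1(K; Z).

H_1 ≅ Z/2.

Take the total order a < b < c < d < e < f < g on the vertex set. Then K (dimension 2) consists of the simplices:

  0-simplices (7): a, b, c, d, e, f, g
  1-simplices (18): ab, ac, ad, ae, af, bc, bd, be, bf, bg, cd, ce, cf, cg, df, dg, eg, fg
  2-simplices (12): abd, abe, ace, acf, adf, bcd, bcf, beg, bfg, cdg, ceg, dfg

giving chain groups C_0 ≅ Z^7, C_1 ≅ Z^18, C_2 ≅ Z^12.

Boundary ∂_1: C_1 → C_0 is given by ∂[p,q] = [q] − [p].
As a 7×18 matrix over Z this has rank 6, with invariant factors (1,1,1,1,1,1).

The boundary map ∂_2: C_2 → C_1 acts by ∂[p,q,r] = [q,r] − [p,r] + [p,q]. For instance
  ∂dfg = fg − dg + df,
  ∂acf = cf − af + ac.
The resulting 18×12 matrix has rank 12, and its Smith normal form has invariant factors (1,1,1,1,1,1,1,1,1,1,1,2).

Computing H_k = (kernel of ∂_k) / (image of ∂_{k+1}):

  H_1: rank ker ∂_1 − rank ∂_2 = (18 − 6) − 12 = 0, and ∂_2 has invariant factor 2 > 1, so H_1 = Z/2.

(K is a triangulation of the real projective plane RP^2.)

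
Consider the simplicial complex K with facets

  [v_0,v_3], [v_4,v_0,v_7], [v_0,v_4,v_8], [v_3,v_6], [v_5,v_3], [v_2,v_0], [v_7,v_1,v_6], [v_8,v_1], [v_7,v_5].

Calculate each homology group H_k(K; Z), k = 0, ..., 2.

Order the vertices as v_0 < v_1 < v_2 < v_3 < v_4 < v_5 < v_6 < v_7 < v_8. Listing each simplex with vertices in this order, K has dimension 2 with simplices:

  0-simplices (9): [v_0], [v_1], [v_2], [v_3], [v_4], [v_5], [v_6], [v_7], [v_8]
  1-simplices (14): [v_0,v_2], [v_0,v_3], [v_0,v_4], [v_0,v_7], [v_0,v_8], [v_1,v_6], [v_1,v_7], [v_1,v_8], [v_3,v_5], [v_3,v_6], [v_4,v_7], [v_4,v_8], [v_5,v_7], [v_6,v_7]
  2-simplices (3): [v_0,v_4,v_7], [v_0,v_4,v_8], [v_1,v_6,v_7]

giving chain groups C_0 ≅ Z^9, C_1 ≅ Z^14, C_2 ≅ Z^3.

∂_1: C_1 → C_0 sends each edge [p,q] (with p < q) to q − p. For instance
  ∂[v_5,v_7] = [v_7] − [v_5].
This gives a 9×14 integer matrix of rank 8; reducing to Smith normal form yields diagonal entries (1,1,1,1,1,1,1,1).

∂_2: C_2 → C_1 acts by ∂[p,q,r] = [q,r] − [p,r] + [p,q]. For instance
  ∂[v_1,v_6,v_7] = [v_6,v_7] − [v_1,v_7] + [v_1,v_6],
  ∂[v_0,v_4,v_8] = [v_4,v_8] − [v_0,v_8] + [v_0,v_4].
The resulting 14×3 matrix has rank 3, and its Smith normal form has invariant factors (1,1,1).

Now H_k = ker ∂_k / im ∂_{k+1}, so:

  H_0: rank C_0 − rank ∂_1 = 9 − 8 = 1, and the invariant factors of ∂_1 are all 1, so H_0 ≅ Z.
  H_1: rank ker ∂_1 − rank ∂_2 = (14 − 8) − 3 = 3, and the invariant factors of ∂_2 are all 1, so H_1 ≅ Z^3.
  H_2: rank ker ∂_2 − rank ∂_3 = (3 − 3) − 0 = 0, and there is no ∂_3, so H_2 ≅ 0.

H_0 = Z,  H_1 = Z^3,  H_2 = 0.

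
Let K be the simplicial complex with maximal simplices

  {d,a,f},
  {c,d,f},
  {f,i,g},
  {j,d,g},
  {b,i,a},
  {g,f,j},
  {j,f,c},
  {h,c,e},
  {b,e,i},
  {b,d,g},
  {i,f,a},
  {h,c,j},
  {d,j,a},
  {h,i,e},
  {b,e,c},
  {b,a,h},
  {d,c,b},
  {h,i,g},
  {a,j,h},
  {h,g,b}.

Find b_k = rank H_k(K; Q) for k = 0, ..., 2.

Take the total order a < b < c < d < e < f < g < h < i < j on the vertex set. Then K (dimension 2) consists of the simplices:

  0-simplices (10): a, b, c, d, e, f, g, h, i, j
  1-simplices (30): ab, ad, af, ah, ai, aj, bc, bd, be, bg, bh, bi, cd, ce, cf, ch, cj, df, dg, dj, eh, ei, fg, fi, fj, gh, gi, gj, hi, hj
  2-simplices (20): abh, abi, adf, adj, afi, ahj, bcd, bce, bdg, bei, bgh, cdf, ceh, cfj, chj, dgj, ehi, fgi, fgj, ghi

giving chain groups C_0 ≅ Z^10, C_1 ≅ Z^30, C_2 ≅ Z^20.

Boundary ∂_1: C_1 → C_0 sends each edge [p,q] (with p < q) to q − p.
The 10×30 boundary matrix has rank 9 and Smith normal form diag(1,1,1,1,1,1,1,1,1).

Boundary ∂_2: C_2 → C_1 sends each 2-simplex [p,q,r] to [q,r] − [p,r] + [p,q]. For instance
  ∂ahj = hj − aj + ah,
  ∂bcd = cd − bd + bc.
As a 30×20 matrix over Z this has rank 20, with invariant factors (1,1,1,1,1,1,1,1,1,1,1,1,1,1,1,1,1,1,1,2).

Now H_k = ker ∂_k / im ∂_{k+1}, so:

  H_0: rank C_0 − rank ∂_1 = 10 − 9 = 1, and the invariant factors of ∂_1 are all 1, so H_0 ≅ Z.
  H_1: rank ker ∂_1 − rank ∂_2 = (30 − 9) − 20 = 1, and ∂_2 has invariant factor 2 > 1, so H_1 ≅ Z ⊕ Z_2.
  H_2: rank ker ∂_2 − rank ∂_3 = (20 − 20) − 0 = 0, and there is no ∂_3, so H_2 ≅ 0.

Hence the Betti numbers are b_0 = 1, b_1 = 1, b_2 = 0.

b_0 = 1, b_1 = 1, b_2 = 0.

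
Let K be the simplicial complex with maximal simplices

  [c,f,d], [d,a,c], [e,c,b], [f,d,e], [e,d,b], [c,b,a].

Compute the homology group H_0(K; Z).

K has 6 vertices, 12 edges, 6 triangles.
rank ∂_0 = 0, rank ∂_1 = 5 ⇒ b_0 = 6 − 0 − 5 = 1; all invariant factors of ∂_1 are 1 so no torsion. So H_0 = Z.

H_0 = Z.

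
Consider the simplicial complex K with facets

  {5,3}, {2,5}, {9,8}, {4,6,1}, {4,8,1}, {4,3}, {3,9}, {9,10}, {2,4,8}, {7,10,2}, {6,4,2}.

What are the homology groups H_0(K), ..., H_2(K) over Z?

Order the vertices as 1 < 2 < 3 < 4 < 5 < 6 < 7 < 8 < 9 < 10. Listing each simplex with vertices in this order, K has dimension 2 with simplices:

  0-simplices (10): [1], [2], [3], [4], [5], [6], [7], [8], [9], [10]
  1-simplices (17): [1,4], [1,6], [1,8], [2,4], [2,5], [2,6], [2,7], [2,8], [2,10], [3,4], [3,5], [3,9], [4,6], [4,8], [7,10], [8,9], [9,10]
  2-simplices (5): [1,4,6], [1,4,8], [2,4,6], [2,4,8], [2,7,10]

Hence C_0 ≅ Z^10, C_1 ≅ Z^17, C_2 ≅ Z^5.

The boundary map ∂_1: C_1 → C_0 maps an edge to its endpoints' difference, ∂[p,q] = q − p.
The 10×17 boundary matrix has rank 9 and Smith normal form diag(1,1,1,1,1,1,1,1,1).

∂_2: C_2 → C_1 acts by ∂[p,q,r] = [q,r] − [p,r] + [p,q]. For instance
  ∂[1,4,8] = [4,8] − [1,8] + [1,4],
  ∂[2,4,8] = [4,8] − [2,8] + [2,4].
The 17×5 boundary matrix has rank 5 and Smith normal form diag(1,1,1,1,1).

Now H_k = ker ∂_k / im ∂_{k+1}, so:

  H_0: rank C_0 − rank ∂_1 = 10 − 9 = 1, and the invariant factors of ∂_1 are all 1, so H_0 = Z.
  H_1: rank ker ∂_1 − rank ∂_2 = (17 − 9) − 5 = 3, and the invariant factors of ∂_2 are all 1, so H_1 = Z^3.
  H_2: rank ker ∂_2 − rank ∂_3 = (5 − 5) − 0 = 0, and there is no ∂_3, so H_2 = 0.

H_0 = Z,  H_1 = Z^3,  H_2 = 0.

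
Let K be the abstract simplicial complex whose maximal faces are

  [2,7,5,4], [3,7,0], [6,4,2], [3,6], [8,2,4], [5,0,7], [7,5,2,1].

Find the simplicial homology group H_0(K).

H_0 ≅ Z.

Order the vertices as 0 < 1 < 2 < 3 < 4 < 5 < 6 < 7 < 8. Listing each simplex with vertices in this order, K has dimension 3 with simplices:

  0-simplices (9): [0], [1], [2], [3], [4], [5], [6], [7], [8]
  1-simplices (18): [0,3], [0,5], [0,7], [1,2], [1,5], [1,7], [2,4], [2,5], [2,6], [2,7], [2,8], [3,6], [3,7], [4,5], [4,6], [4,7], [4,8], [5,7]
  2-simplices (11): [0,3,7], [0,5,7], [1,2,5], [1,2,7], [1,5,7], [2,4,5], [2,4,6], [2,4,7], [2,4,8], [2,5,7], [4,5,7]
  3-simplices (2): [1,2,5,7], [2,4,5,7]

giving chain groups C_0 ≅ Z^9, C_1 ≅ Z^18, C_2 ≅ Z^11, C_3 ≅ Z^2.

The boundary map ∂_1: C_1 → C_0 is given by ∂[p,q] = [q] − [p].
The 9×18 boundary matrix has rank 8 and Smith normal form diag(1,1,1,1,1,1,1,1).

∂_2: C_2 → C_1 maps a triangle to the signed sum of its edges. For instance
  ∂[1,5,7] = [5,7] − [1,7] + [1,5],
  ∂[2,4,5] = [4,5] − [2,5] + [2,4].
As a 18×11 matrix over Z this has rank 9, with invariant factors (1,1,1,1,1,1,1,1,1).

Boundary ∂_3: C_3 → C_2 sends each 3-simplex σ to the alternating sum Σ_i (−1)^i (σ with its i-th vertex removed). For instance
  ∂[2,4,5,7] = [4,5,7] − [2,5,7] + [2,4,7] − [2,4,5],
  ∂[1,2,5,7] = [2,5,7] − [1,5,7] + [1,2,7] − [1,2,5].
This gives a 11×2 integer matrix of rank 2; reducing to Smith normal form yields diagonal entries (1,1).

Reading off H_k = ker ∂_k / im ∂_{k+1}:

  H_0: rank C_0 − rank ∂_1 = 9 − 8 = 1, and the invariant factors of ∂_1 are all 1, so H_0 = Z.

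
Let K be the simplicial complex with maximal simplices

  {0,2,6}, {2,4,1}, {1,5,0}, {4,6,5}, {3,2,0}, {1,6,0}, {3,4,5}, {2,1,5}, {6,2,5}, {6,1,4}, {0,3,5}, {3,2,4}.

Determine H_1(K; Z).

Order the vertices as 0 < 1 < 2 < 3 < 4 < 5 < 6. Listing each simplex with vertices in this order, K has dimension 2 with simplices:

  0-simplices (7): [0], [1], [2], [3], [4], [5], [6]
  1-simplices (18): [0,1], [0,2], [0,3], [0,5], [0,6], [1,2], [1,4], [1,5], [1,6], [2,3], [2,4], [2,5], [2,6], [3,4], [3,5], [4,5], [4,6], [5,6]
  2-simplices (12): [0,1,5], [0,1,6], [0,2,3], [0,2,6], [0,3,5], [1,2,4], [1,2,5], [1,4,6], [2,3,4], [2,5,6], [3,4,5], [4,5,6]

Hence C_0 ≅ Z^7, C_1 ≅ Z^18, C_2 ≅ Z^12.

Boundary ∂_1: C_1 → C_0 sends each edge [p,q] (with p < q) to q − p. For instance
  ∂[3,5] = [5] − [3].
This gives a 7×18 integer matrix of rank 6; reducing to Smith normal form yields diagonal entries (1,1,1,1,1,1).

Boundary ∂_2: C_2 → C_1 acts by ∂[p,q,r] = [q,r] − [p,r] + [p,q]. For instance
  ∂[1,2,4] = [2,4] − [1,4] + [1,2],
  ∂[1,2,5] = [2,5] − [1,5] + [1,2].
This gives a 18×12 integer matrix of rank 12; reducing to Smith normal form yields diagonal entries (1,1,1,1,1,1,1,1,1,1,1,2).

From H_k ≅ ker(∂_k) / im(∂_{k+1}) we obtain:

  H_1: rank ker ∂_1 − rank ∂_2 = (18 − 6) − 12 = 0, and ∂_2 has invariant factor 2 > 1, so H_1 = Z/2Z.

(K is a triangulation of the real projective plane RP^2.)

H_1 = Z/2Z.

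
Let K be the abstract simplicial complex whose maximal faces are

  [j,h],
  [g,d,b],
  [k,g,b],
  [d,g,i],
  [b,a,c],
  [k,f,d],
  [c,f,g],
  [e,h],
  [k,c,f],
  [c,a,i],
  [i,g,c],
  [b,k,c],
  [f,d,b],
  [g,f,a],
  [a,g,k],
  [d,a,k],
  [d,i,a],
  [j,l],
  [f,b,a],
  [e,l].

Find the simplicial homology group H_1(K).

H_1 = Z^3.

K has 12 vertices, 28 edges, 16 triangles.
rank ∂_1 = 10, rank ∂_2 = 15 ⇒ b_1 = 28 − 10 − 15 = 3; all invariant factors of ∂_2 are 1 so no torsion. So H_1 ≅ Z^3.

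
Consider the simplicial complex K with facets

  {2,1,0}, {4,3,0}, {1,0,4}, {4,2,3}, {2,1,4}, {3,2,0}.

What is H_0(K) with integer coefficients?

We work with the vertex ordering 0 < 1 < 2 < 3 < 4. The simplices of K, each written with vertices in increasing order, are:

  0-simplices (5): [0], [1], [2], [3], [4]
  1-simplices (9): [0,1], [0,2], [0,3], [0,4], [1,2], [1,4], [2,3], [2,4], [3,4]
  2-simplices (6): [0,1,2], [0,1,4], [0,2,3], [0,3,4], [1,2,4], [2,3,4]

giving chain groups C_0 ≅ Z^5, C_1 ≅ Z^9, C_2 ≅ Z^6.

Boundary ∂_1: C_1 → C_0 sends each edge [p,q] (with p < q) to q − p. For instance
  ∂[0,4] = [4] − [0].
The resulting 5×9 matrix has rank 4, and its Smith normal form has invariant factors (1,1,1,1).

∂_2: C_2 → C_1 acts by ∂[p,q,r] = [q,r] − [p,r] + [p,q]. For instance
  ∂[2,3,4] = [3,4] − [2,4] + [2,3],
  ∂[0,3,4] = [3,4] − [0,4] + [0,3].
The resulting 9×6 matrix has rank 5, and its Smith normal form has invariant factors (1,1,1,1,1).

Reading off H_k = ker ∂_k / im ∂_{k+1}:

  H_0: rank C_0 − rank ∂_1 = 5 − 4 = 1, and the invariant factors of ∂_1 are all 1, so H_0 = Z.

H_0 ≅ Z.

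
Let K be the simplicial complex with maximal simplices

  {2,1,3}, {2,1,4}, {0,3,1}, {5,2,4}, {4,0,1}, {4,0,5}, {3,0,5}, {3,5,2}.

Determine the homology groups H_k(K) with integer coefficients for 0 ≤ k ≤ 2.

H_0 = Z,  H_1 = 0,  H_2 = Z.

Fix the vertex order 0 < 1 < 2 < 3 < 4 < 5 and write every simplex with vertices in increasing order. Then dim K = 2 and the simplices of K are:

  0-simplices (6): [0], [1], [2], [3], [4], [5]
  1-simplices (12): [0,1], [0,3], [0,4], [0,5], [1,2], [1,3], [1,4], [2,3], [2,4], [2,5], [3,5], [4,5]
  2-simplices (8): [0,1,3], [0,1,4], [0,3,5], [0,4,5], [1,2,3], [1,2,4], [2,3,5], [2,4,5]

so the chain groups are C_0 ≅ Z^6, C_1 ≅ Z^12, C_2 ≅ Z^8.

The boundary map ∂_1: C_1 → C_0 is given by ∂[p,q] = [q] − [p]. For instance
  ∂[0,5] = [5] − [0].
As a 6×12 matrix over Z this has rank 5, with invariant factors (1,1,1,1,1).

∂_2: C_2 → C_1 sends each 2-simplex [p,q,r] to [q,r] − [p,r] + [p,q]. For instance
  ∂[1,2,4] = [2,4] − [1,4] + [1,2],
  ∂[0,4,5] = [4,5] − [0,5] + [0,4].
This gives a 12×8 integer matrix of rank 7; reducing to Smith normal form yields diagonal entries (1,1,1,1,1,1,1).

Reading off H_k = ker ∂_k / im ∂_{k+1}:

  H_0: rank C_0 − rank ∂_1 = 6 − 5 = 1, and the invariant factors of ∂_1 are all 1, so H_0 ≅ Z.
  H_1: rank ker ∂_1 − rank ∂_2 = (12 − 5) − 7 = 0, and the invariant factors of ∂_2 are all 1, so H_1 ≅ 0.
  H_2: rank ker ∂_2 − rank ∂_3 = (8 − 7) − 0 = 1, and there is no ∂_3, so H_2 ≅ Z.

(K is a triangulation of the 2-sphere S^2.)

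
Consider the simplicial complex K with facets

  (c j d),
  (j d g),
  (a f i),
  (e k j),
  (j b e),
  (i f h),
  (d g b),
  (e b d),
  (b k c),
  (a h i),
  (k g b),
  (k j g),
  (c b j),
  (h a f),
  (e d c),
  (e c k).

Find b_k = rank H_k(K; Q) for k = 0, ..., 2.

b_0 = 2, b_1 = 0, b_2 = 1.

Take the total order a < b < c < d < e < f < g < h < i < j < k on the vertex set. Then K (dimension 2) consists of the simplices:

  0-simplices (11): a, b, c, d, e, f, g, h, i, j, k
  1-simplices (24): af, ah, ai, bc, bd, be, bg, bj, bk, cd, ce, cj, ck, de, dg, dj, ej, ek, fh, fi, gj, gk, hi, jk
  2-simplices (16): afh, afi, ahi, bcj, bck, bde, bdg, bej, bgk, cde, cdj, cek, dgj, ejk, fhi, gjk

Hence C_0 ≅ Z^11, C_1 ≅ Z^24, C_2 ≅ Z^16.

The boundary map ∂_1: C_1 → C_0 is given by ∂[p,q] = [q] − [p]. For instance
  ∂gj = j − g.
The resulting 11×24 matrix has rank 9, and its Smith normal form has invariant factors (1,1,1,1,1,1,1,1,1).

Boundary ∂_2: C_2 → C_1 acts by ∂[p,q,r] = [q,r] − [p,r] + [p,q]. For instance
  ∂ejk = jk − ek + ej,
  ∂bej = ej − bj + be.
As a 24×16 matrix over Z this has rank 15, with invariant factors (1,1,1,1,1,1,1,1,1,1,1,1,1,1,2).

From H_k ≅ ker(∂_k) / im(∂_{k+1}) we obtain:

  H_0: rank C_0 − rank ∂_1 = 11 − 9 = 2, and the invariant factors of ∂_1 are all 1, so H_0 = Z^2.
  H_1: rank ker ∂_1 − rank ∂_2 = (24 − 9) − 15 = 0, and ∂_2 has invariant factor 2 > 1, so H_1 = Z/2.
  H_2: rank ker ∂_2 − rank ∂_3 = (16 − 15) − 0 = 1, and there is no ∂_3, so H_2 = Z.

As a check, the Euler characteristic is 11 − 24 + 16 = 3, which agrees with 2 − 0 + 1 = 3.

Hence the Betti numbers are b_0 = 2, b_1 = 0, b_2 = 1.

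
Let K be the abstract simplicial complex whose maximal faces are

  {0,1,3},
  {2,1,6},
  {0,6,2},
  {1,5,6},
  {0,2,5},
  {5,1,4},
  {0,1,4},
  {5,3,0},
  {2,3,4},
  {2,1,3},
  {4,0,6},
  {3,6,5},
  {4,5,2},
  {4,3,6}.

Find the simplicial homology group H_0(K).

H_0 ≅ Z.

Order the vertices as 0 < 1 < 2 < 3 < 4 < 5 < 6. Listing each simplex with vertices in this order, K has dimension 2 with simplices:

  0-simplices (7): [0], [1], [2], [3], [4], [5], [6]
  1-simplices (21): [0,1], [0,2], [0,3], [0,4], [0,5], [0,6], [1,2], [1,3], [1,4], [1,5], [1,6], [2,3], [2,4], [2,5], [2,6], [3,4], [3,5], [3,6], [4,5], [4,6], [5,6]
  2-simplices (14): [0,1,3], [0,1,4], [0,2,5], [0,2,6], [0,3,5], [0,4,6], [1,2,3], [1,2,6], [1,4,5], [1,5,6], [2,3,4], [2,4,5], [3,4,6], [3,5,6]

so the chain groups are C_0 ≅ Z^7, C_1 ≅ Z^21, C_2 ≅ Z^14.

∂_1: C_1 → C_0 sends each edge [p,q] (with p < q) to q − p.
As a 7×21 matrix over Z this has rank 6, with invariant factors (1,1,1,1,1,1).

Boundary ∂_2: C_2 → C_1 acts by ∂[p,q,r] = [q,r] − [p,r] + [p,q]. For instance
  ∂[0,2,5] = [2,5] − [0,5] + [0,2],
  ∂[1,2,3] = [2,3] − [1,3] + [1,2].
The 21×14 boundary matrix has rank 13 and Smith normal form diag(1,1,1,1,1,1,1,1,1,1,1,1,1).

Computing H_k = (kernel of ∂_k) / (image of ∂_{k+1}):

  H_0: rank C_0 − rank ∂_1 = 7 − 6 = 1, and the invariant factors of ∂_1 are all 1, so H_0 = Z.

(K is a triangulation of the torus T^2.)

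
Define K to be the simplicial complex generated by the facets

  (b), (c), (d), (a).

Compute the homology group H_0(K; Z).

We work with the vertex ordering a < b < c < d. The simplices of K, each written with vertices in increasing order, are:

  0-simplices (4): a, b, c, d

so the chain groups are C_0 ≅ Z^4.

Now H_k = ker ∂_k / im ∂_{k+1}, so:

  H_0: rank C_0 − rank ∂_1 = 4 − 0 = 4, and there is no ∂_1, so H_0 = Z^4.

H_0 = Z^4.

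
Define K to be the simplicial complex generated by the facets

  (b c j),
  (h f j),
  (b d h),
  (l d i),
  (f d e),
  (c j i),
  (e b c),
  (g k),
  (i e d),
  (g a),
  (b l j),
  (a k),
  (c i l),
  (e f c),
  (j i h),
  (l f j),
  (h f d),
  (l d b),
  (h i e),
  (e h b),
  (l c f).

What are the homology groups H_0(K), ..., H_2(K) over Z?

Take the total order a < b < c < d < e < f < g < h < i < j < k < l on the vertex set. Then K (dimension 2) consists of the simplices:

  0-simplices (12): a, b, c, d, e, f, g, h, i, j, k, l
  1-simplices (30): ag, ak, bc, bd, be, bh, bj, bl, ce, cf, ci, cj, cl, de, df, dh, di, dl, ef, eh, ei, fh, fj, fl, gk, hi, hj, ij, il, jl
  2-simplices (18): bce, bcj, bdh, bdl, beh, bjl, cef, cfl, cij, cil, def, dei, dfh, dil, ehi, fhj, fjl, hij

so the chain groups are C_0 ≅ Z^12, C_1 ≅ Z^30, C_2 ≅ Z^18.

∂_1: C_1 → C_0 sends each edge [p,q] (with p < q) to q − p. For instance
  ∂dl = l − d.
As a 12×30 matrix over Z this has rank 10, with invariant factors (1,1,1,1,1,1,1,1,1,1).

The boundary map ∂_2: C_2 → C_1 maps a triangle to the signed sum of its edges. For instance
  ∂bcj = cj − bj + bc,
  ∂cij = ij − cj + ci.
The 30×18 boundary matrix has rank 18 and Smith normal form diag(1,1,1,1,1,1,1,1,1,1,1,1,1,1,1,1,1,2).

From H_k ≅ ker(∂_k) / im(∂_{k+1}) we obtain:

  H_0: rank C_0 − rank ∂_1 = 12 − 10 = 2, and the invariant factors of ∂_1 are all 1, so H_0 = Z^2.
  H_1: rank ker ∂_1 − rank ∂_2 = (30 − 10) − 18 = 2, and ∂_2 has invariant factor 2 > 1, so H_1 = Z^2 × Z/2.
  H_2: rank ker ∂_2 − rank ∂_3 = (18 − 18) − 0 = 0, and there is no ∂_3, so H_2 = 0.

(K is a triangulation of the disjoint union of the circle S^1 and the Klein bottle.)

H_0 ≅ Z^2,  H_1 ≅ Z^2 × Z/2,  H_2 = 0.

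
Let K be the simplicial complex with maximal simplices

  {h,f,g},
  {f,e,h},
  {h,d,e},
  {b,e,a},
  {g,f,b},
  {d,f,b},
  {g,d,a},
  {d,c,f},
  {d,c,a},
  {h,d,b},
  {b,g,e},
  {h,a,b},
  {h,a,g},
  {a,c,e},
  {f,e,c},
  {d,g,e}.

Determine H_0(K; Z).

H_0 = Z.

We work with the vertex ordering a < b < c < d < e < f < g < h. The simplices of K, each written with vertices in increasing order, are:

  0-simplices (8): a, b, c, d, e, f, g, h
  1-simplices (24): ab, ac, ad, ae, ag, ah, bd, be, bf, bg, bh, cd, ce, cf, de, df, dg, dh, ef, eg, eh, fg, fh, gh
  2-simplices (16): abe, abh, acd, ace, adg, agh, bdf, bdh, beg, bfg, cdf, cef, deg, deh, efh, fgh

giving chain groups C_0 ≅ Z^8, C_1 ≅ Z^24, C_2 ≅ Z^16.

Boundary ∂_1: C_1 → C_0 maps an edge to its endpoints' difference, ∂[p,q] = q − p.
The 8×24 boundary matrix has rank 7 and Smith normal form diag(1,1,1,1,1,1,1).

∂_2: C_2 → C_1 sends each 2-simplex [p,q,r] to [q,r] − [p,r] + [p,q]. For instance
  ∂cdf = df − cf + cd,
  ∂bdf = df − bf + bd.
This gives a 24×16 integer matrix of rank 15; reducing to Smith normal form yields diagonal entries (1,1,1,1,1,1,1,1,1,1,1,1,1,1,1).

Now H_k = ker ∂_k / im ∂_{k+1}, so:

  H_0: rank C_0 − rank ∂_1 = 8 − 7 = 1, and the invariant factors of ∂_1 are all 1, so H_0 ≅ Z.

(K is a triangulation of the torus T^2.)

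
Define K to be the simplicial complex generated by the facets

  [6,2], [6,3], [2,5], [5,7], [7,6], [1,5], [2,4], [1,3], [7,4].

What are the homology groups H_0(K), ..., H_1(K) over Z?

H_0 ≅ Z,  H_1 ≅ Z^3.

Take the total order 1 < 2 < 3 < 4 < 5 < 6 < 7 on the vertex set. Then K (dimension 1) consists of the simplices:

  0-simplices (7): [1], [2], [3], [4], [5], [6], [7]
  1-simplices (9): [1,3], [1,5], [2,4], [2,5], [2,6], [3,6], [4,7], [5,7], [6,7]

Hence C_0 ≅ Z^7, C_1 ≅ Z^9.

The boundary map ∂_1: C_1 → C_0 is given by ∂[p,q] = [q] − [p]. For instance
  ∂[2,6] = [6] − [2].
The resulting 7×9 matrix has rank 6, and its Smith normal form has invariant factors (1,1,1,1,1,1).

Now H_k = ker ∂_k / im ∂_{k+1}, so:

  H_0: rank C_0 − rank ∂_1 = 7 − 6 = 1, and the invariant factors of ∂_1 are all 1, so H_0 = Z.
  H_1: rank ker ∂_1 − rank ∂_2 = (9 − 6) − 0 = 3, and there is no ∂_2, so H_1 = Z^3.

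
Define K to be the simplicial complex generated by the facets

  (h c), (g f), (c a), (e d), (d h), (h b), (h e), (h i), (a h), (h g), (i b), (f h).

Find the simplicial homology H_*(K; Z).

H_0 ≅ Z,  H_1 ≅ Z^4.

Order the vertices as a < b < c < d < e < f < g < h < i. Listing each simplex with vertices in this order, K has dimension 1 with simplices:

  0-simplices (9): a, b, c, d, e, f, g, h, i
  1-simplices (12): ac, ah, bh, bi, ch, de, dh, eh, fg, fh, gh, hi

so the chain groups are C_0 ≅ Z^9, C_1 ≅ Z^12.

The boundary map ∂_1: C_1 → C_0 is given by ∂[p,q] = [q] − [p].
As a 9×12 matrix over Z this has rank 8, with invariant factors (1,1,1,1,1,1,1,1).

Computing H_k = (kernel of ∂_k) / (image of ∂_{k+1}):

  H_0: rank C_0 − rank ∂_1 = 9 − 8 = 1, and the invariant factors of ∂_1 are all 1, so H_0 = Z.
  H_1: rank ker ∂_1 − rank ∂_2 = (12 − 8) − 0 = 4, and there is no ∂_2, so H_1 = Z^4.

As a check, the Euler characteristic is 9 − 12 = -3, which agrees with 1 − 4 = -3.
(K is a triangulation of a wedge of 4 circles.)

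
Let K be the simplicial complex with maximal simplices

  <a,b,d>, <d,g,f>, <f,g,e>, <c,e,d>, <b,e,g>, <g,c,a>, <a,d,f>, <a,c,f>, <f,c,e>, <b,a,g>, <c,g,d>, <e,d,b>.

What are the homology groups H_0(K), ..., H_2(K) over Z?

K has 7 vertices, 18 edges, 12 triangles.
rank ∂_0 = 0, rank ∂_1 = 6 ⇒ b_0 = 7 − 0 − 6 = 1; all invariant factors of ∂_1 are 1 so no torsion. So H_0 ≅ Z.
rank ∂_1 = 6, rank ∂_2 = 12 ⇒ b_1 = 18 − 6 − 12 = 0; ∂_2 has invariant factor(s) [2] giving torsion. So H_1 ≅ Z/2.
rank ∂_2 = 12, rank ∂_3 = 0 ⇒ b_2 = 12 − 12 − 0 = 0. So H_2 ≅ 0.

H_0 ≅ Z,  H_1 ≅ Z/2,  H_2 = 0.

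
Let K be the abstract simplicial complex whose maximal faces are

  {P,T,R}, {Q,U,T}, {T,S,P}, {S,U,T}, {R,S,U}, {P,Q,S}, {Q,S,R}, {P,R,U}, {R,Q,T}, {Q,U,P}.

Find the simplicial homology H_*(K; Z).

Take the total order P < Q < R < S < T < U on the vertex set. Then K (dimension 2) consists of the simplices:

  0-simplices (6): P, Q, R, S, T, U
  1-simplices (15): PQ, PR, PS, PT, PU, QR, QS, QT, QU, RS, RT, RU, ST, SU, TU
  2-simplices (10): PQS, PQU, PRT, PRU, PST, QRS, QRT, QTU, RSU, STU

so the chain groups are C_0 ≅ Z^6, C_1 ≅ Z^15, C_2 ≅ Z^10.

∂_1: C_1 → C_0 maps an edge to its endpoints' difference, ∂[p,q] = q − p.
This gives a 6×15 integer matrix of rank 5; reducing to Smith normal form yields diagonal entries (1,1,1,1,1).

Boundary ∂_2: C_2 → C_1 sends each 2-simplex [p,q,r] to [q,r] − [p,r] + [p,q]. For instance
  ∂PRT = RT − PT + PR,
  ∂QTU = TU − QU + QT.
As a 15×10 matrix over Z this has rank 10, with invariant factors (1,1,1,1,1,1,1,1,1,2).

From H_k ≅ ker(∂_k) / im(∂_{k+1}) we obtain:

  H_0: rank C_0 − rank ∂_1 = 6 − 5 = 1, and the invariant factors of ∂_1 are all 1, so H_0 = Z.
  H_1: rank ker ∂_1 − rank ∂_2 = (15 − 5) − 10 = 0, and ∂_2 has invariant factor 2 > 1, so H_1 = Z/2.
  H_2: rank ker ∂_2 − rank ∂_3 = (10 − 10) − 0 = 0, and there is no ∂_3, so H_2 = 0.

As a check, the Euler characteristic is 6 − 15 + 10 = 1, which agrees with 1 − 0 + 0 = 1.

H_0 = Z,  H_1 = Z/2,  H_2 = 0.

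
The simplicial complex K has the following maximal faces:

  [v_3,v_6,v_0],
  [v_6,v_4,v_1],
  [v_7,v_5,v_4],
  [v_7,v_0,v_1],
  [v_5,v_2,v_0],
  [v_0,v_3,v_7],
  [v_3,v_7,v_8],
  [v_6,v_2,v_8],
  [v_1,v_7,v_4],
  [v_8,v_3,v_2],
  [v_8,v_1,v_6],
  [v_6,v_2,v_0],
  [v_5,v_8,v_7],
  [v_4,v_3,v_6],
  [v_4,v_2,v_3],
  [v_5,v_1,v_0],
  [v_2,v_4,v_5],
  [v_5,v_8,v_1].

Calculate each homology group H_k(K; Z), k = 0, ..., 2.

K has 9 vertices, 27 edges, 18 triangles.
rank ∂_0 = 0, rank ∂_1 = 8 ⇒ b_0 = 9 − 0 − 8 = 1; all invariant factors of ∂_1 are 1 so no torsion. So H_0 = Z.
rank ∂_1 = 8, rank ∂_2 = 18 ⇒ b_1 = 27 − 8 − 18 = 1; ∂_2 has invariant factor(s) [2] giving torsion. So H_1 = Z × Z/2.
rank ∂_2 = 18, rank ∂_3 = 0 ⇒ b_2 = 18 − 18 − 0 = 0. So H_2 = 0.

H_0 ≅ Z,  H_1 ≅ Z × Z/2,  H_2 = 0.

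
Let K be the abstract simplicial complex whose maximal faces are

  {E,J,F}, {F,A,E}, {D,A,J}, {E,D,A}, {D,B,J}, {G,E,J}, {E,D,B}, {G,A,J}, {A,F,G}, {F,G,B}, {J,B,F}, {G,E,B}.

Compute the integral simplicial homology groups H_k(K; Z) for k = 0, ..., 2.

Order the vertices as A < B < D < E < F < G < J. Listing each simplex with vertices in this order, K has dimension 2 with simplices:

  0-simplices (7): A, B, D, E, F, G, J
  1-simplices (18): AD, AE, AF, AG, AJ, BD, BE, BF, BG, BJ, DE, DJ, EF, EG, EJ, FG, FJ, GJ
  2-simplices (12): ADE, ADJ, AEF, AFG, AGJ, BDE, BDJ, BEG, BFG, BFJ, EFJ, EGJ

Hence C_0 ≅ Z^7, C_1 ≅ Z^18, C_2 ≅ Z^12.

∂_1: C_1 → C_0 sends each edge [p,q] (with p < q) to q − p. For instance
  ∂EJ = J − E.
The resulting 7×18 matrix has rank 6, and its Smith normal form has invariant factors (1,1,1,1,1,1).

∂_2: C_2 → C_1 acts by ∂[p,q,r] = [q,r] − [p,r] + [p,q]. For instance
  ∂EGJ = GJ − EJ + EG,
  ∂AFG = FG − AG + AF.
The resulting 18×12 matrix has rank 12, and its Smith normal form has invariant factors (1,1,1,1,1,1,1,1,1,1,1,2).

From H_k ≅ ker(∂_k) / im(∂_{k+1}) we obtain:

  H_0: rank C_0 − rank ∂_1 = 7 − 6 = 1, and the invariant factors of ∂_1 are all 1, so H_0 ≅ Z.
  H_1: rank ker ∂_1 − rank ∂_2 = (18 − 6) − 12 = 0, and ∂_2 has invariant factor 2 > 1, so H_1 ≅ Z/2.
  H_2: rank ker ∂_2 − rank ∂_3 = (12 − 12) − 0 = 0, and there is no ∂_3, so H_2 ≅ 0.

As a check, the Euler characteristic is 7 − 18 + 12 = 1, which agrees with 1 − 0 + 0 = 1.

H_0 ≅ Z,  H_1 ≅ Z/2,  H_2 = 0.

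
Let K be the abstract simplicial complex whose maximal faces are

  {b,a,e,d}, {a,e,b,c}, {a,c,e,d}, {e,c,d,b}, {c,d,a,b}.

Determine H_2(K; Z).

H_2 ≅ 0.

Order the vertices as a < b < c < d < e. Listing each simplex with vertices in this order, K has dimension 3 with simplices:

  0-simplices (5): a, b, c, d, e
  1-simplices (10): ab, ac, ad, ae, bc, bd, be, cd, ce, de
  2-simplices (10): abc, abd, abe, acd, ace, ade, bcd, bce, bde, cde
  3-simplices (5): abcd, abce, abde, acde, bcde

so the chain groups are C_0 ≅ Z^5, C_1 ≅ Z^10, C_2 ≅ Z^10, C_3 ≅ Z^5.

∂_1: C_1 → C_0 maps an edge to its endpoints' difference, ∂[p,q] = q − p. For instance
  ∂ab = b − a.
The 5×10 boundary matrix has rank 4 and Smith normal form diag(1,1,1,1).

Boundary ∂_2: C_2 → C_1 maps a triangle to the signed sum of its edges. For instance
  ∂bde = de − be + bd,
  ∂cde = de − ce + cd.
As a 10×10 matrix over Z this has rank 6, with invariant factors (1,1,1,1,1,1).

The boundary map ∂_3: C_3 → C_2 sends each 3-simplex σ to the alternating sum Σ_i (−1)^i (σ with its i-th vertex removed). For instance
  ∂bcde = cde − bde + bce − bcd,
  ∂acde = cde − ade + ace − acd.
The 10×5 boundary matrix has rank 4 and Smith normal form diag(1,1,1,1).

From H_k ≅ ker(∂_k) / im(∂_{k+1}) we obtain:

  H_2: rank ker ∂_2 − rank ∂_3 = (10 − 6) − 4 = 0, and the invariant factors of ∂_3 are all 1, so H_2 = 0.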